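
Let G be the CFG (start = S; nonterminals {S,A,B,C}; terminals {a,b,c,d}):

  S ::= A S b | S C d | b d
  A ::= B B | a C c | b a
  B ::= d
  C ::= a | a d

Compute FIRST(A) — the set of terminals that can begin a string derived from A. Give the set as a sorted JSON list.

Compute FIRST by fixpoint:
[1]
  A via A→a C c: +{a}
  A via A→b a: +{b}
  B via B→d: +{d}
  C via C→a: +{a}
  S via S→A S b: +{a,b}
  FIRST[S]={a,b}  FIRST[A]={a,b}  FIRST[B]={d}  FIRST[C]={a}
[2]
  A via A→B B: +{d}
  S via S→A S b: +{d}
  FIRST[S]={a,b,d}  FIRST[A]={a,b,d}  FIRST[B]={d}  FIRST[C]={a}
[3] done
  FIRST[S]={a,b,d}  FIRST[A]={a,b,d}  FIRST[B]={d}  FIRST[C]={a}

FIRST(A) = ["a", "b", "d"]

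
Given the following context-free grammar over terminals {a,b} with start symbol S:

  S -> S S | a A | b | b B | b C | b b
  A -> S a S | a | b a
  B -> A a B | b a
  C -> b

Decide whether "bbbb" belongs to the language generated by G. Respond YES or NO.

CNF form of G:
  S -> S S | T0 A | T1 B | T1 C | T1 T1 | b
  A -> S X2 | T1 T0 | a
  B -> A X3 | T1 T0
  C -> b
  T0 -> a
  T1 -> b
  X2 -> T0 S
  X3 -> T0 B

CYK table (by increasing span):
  cell(0,0) b: {C,S,T1}  orig:{C,S}
  cell(1,1) b: {C,S,T1}  orig:{C,S}
  cell(2,2) b: {C,S,T1}  orig:{C,S}
  cell(3,3) b: {C,S,T1}  orig:{C,S}
  cell(0,1) bb: {S}
  cell(1,2) bb: {S}
  cell(2,3) bb: {S}
  cell(0,2) bbb: {S}
  cell(1,3) bbb: {S}
  cell(0,3) bbbb: {S}

S ∈ T[0,3] ⇒ YES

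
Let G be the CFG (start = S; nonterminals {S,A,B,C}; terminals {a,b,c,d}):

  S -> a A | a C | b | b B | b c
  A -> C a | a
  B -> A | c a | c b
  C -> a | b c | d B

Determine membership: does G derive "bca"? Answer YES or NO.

CNF form of G:
  S -> T0 A | T0 C | T2 B | T2 T1 | b
  A -> C T0 | a
  B -> C T0 | T1 T0 | T1 T2 | a
  C -> T2 T1 | T3 B | a
  T0 -> a
  T1 -> c
  T2 -> b
  T3 -> d

CYK fill:
  T[0,0] 'b' = {S,T2}  orig:{S}
  T[1,1] 'c' = {T1}  orig:{}
  T[2,2] 'a' = {A,B,C,T0}  orig:{A,B,C}
  T[0,1] 'bc' = {C,S}
  T[1,2] 'ca' = {B}
  T[0,2] 'bca' = {A,B,S}

S ∈ T[0,2] ⇒ YES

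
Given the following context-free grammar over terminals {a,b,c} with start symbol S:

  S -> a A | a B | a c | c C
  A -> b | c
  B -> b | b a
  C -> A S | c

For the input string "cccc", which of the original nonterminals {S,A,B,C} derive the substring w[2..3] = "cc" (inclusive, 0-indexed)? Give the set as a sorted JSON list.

CNF form of G:
  S -> T1 A | T1 B | T1 T2 | T2 C
  A -> b | c
  B -> T0 T1 | b
  C -> A S | c
  T0 -> b
  T1 -> a
  T2 -> c

Fill CYK table bottom-up, restricted to cells inside w[2..3]:
  [2..2]={A,C,T2}  "c"  orig:{A,C}
  [3..3]={A,C,T2}  "c"  orig:{A,C}
  [2..3]={S}  "cc"

Original NTs in T[2,3] deriving "cc": ["S"]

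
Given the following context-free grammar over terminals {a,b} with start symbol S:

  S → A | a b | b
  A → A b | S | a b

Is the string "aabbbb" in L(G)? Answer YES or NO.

Convert to CNF:
  S -> A T0 | T1 T0 | b
  A -> A T0 | T1 T0 | b
  T0 -> b
  T1 -> a

Fill CYK table bottom-up:
  [0..0]={T1}  "a"  orig:{}
  [1..1]={T1}  "a"  orig:{}
  [2..2]={A,S,T0}  "b"  orig:{A,S}
  [3..3]={A,S,T0}  "b"  orig:{A,S}
  [4..4]={A,S,T0}  "b"  orig:{A,S}
  [5..5]={A,S,T0}  "b"  orig:{A,S}
  [0..1]=∅  "aa"
  [1..2]={A,S}  "ab"
  [2..3]={A,S}  "bb"
  [3..4]={A,S}  "bb"
  [4..5]={A,S}  "bb"
  [0..2]=∅  "aab"
  [1..3]={A,S}  "abb"
  [2..4]={A,S}  "bbb"
  [3..5]={A,S}  "bbb"
  [0..3]=∅  "aabb"
  [1..4]={A,S}  "abbb"
  [2..5]={A,S}  "bbbb"
  [0..4]=∅  "aabbb"
  [1..5]={A,S}  "abbbb"
  [0..5]=∅  "aabbbb"

S ∉ T[0,5] ⇒ NO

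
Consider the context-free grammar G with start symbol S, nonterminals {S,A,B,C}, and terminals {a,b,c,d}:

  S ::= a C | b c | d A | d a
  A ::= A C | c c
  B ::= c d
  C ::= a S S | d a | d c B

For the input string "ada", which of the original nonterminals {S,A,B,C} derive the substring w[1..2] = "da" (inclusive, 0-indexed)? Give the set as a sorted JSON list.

CNF form of G:
  S -> T1 A | T1 T2 | T2 C | T3 T0
  A -> A C | T0 T0
  B -> T0 T1
  C -> T1 T2 | T1 X5 | T2 X4
  T0 -> c
  T1 -> d
  T2 -> a
  T3 -> b
  X4 -> S S
  X5 -> T0 B

Fill CYK table bottom-up — only the sub-triangle for w[1..2]:
  [1..1]={T1}  "d"  orig:{}
  [2..2]={T2}  "a"  orig:{}
  [1..2]={C,S}  "da"

Original NTs in T[1,2] deriving "da": ["C", "S"]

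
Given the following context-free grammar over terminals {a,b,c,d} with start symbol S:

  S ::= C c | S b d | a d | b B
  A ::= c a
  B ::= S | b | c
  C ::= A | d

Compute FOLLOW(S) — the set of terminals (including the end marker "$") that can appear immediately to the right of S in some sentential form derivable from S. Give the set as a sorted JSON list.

FIRST sets, iterate to fixpoint:
iter 1:
  A via A→c a: +{c}
  B via B→b: +{b}
  B via B→c: +{c}
  C via C→A: +{c}
  C via C→d: +{d}
  S via S→C c: +{c,d}
  S via S→a d: +{a}
  S via S→b B: +{b}
  FIRST(S)={a,b,c,d}  FIRST(A)={c}  FIRST(B)={b,c}  FIRST(C)={c,d}
iter 2:
  B via B→S: +{a,d}
  FIRST(S)={a,b,c,d}  FIRST(A)={c}  FIRST(B)={a,b,c,d}  FIRST(C)={c,d}
iter 3: (no change)
  FIRST(S)={a,b,c,d}  FIRST(A)={c}  FIRST(B)={a,b,c,d}  FIRST(C)={c,d}

FOLLOW sets:
initialize: $ ∈ FOLLOW(S)
pass 1:
  S→C c: FOLLOW(C) ⊇ FIRST(c) = {c}; new: +{c}
  S→S b d: FOLLOW(S) ⊇ FIRST(b) = {b}; new: +{b}
  S→b B: FOLLOW(B) ⊇ FOLLOW(S) ⊇ {$,b}; new: +{$,b}
  FOLLOW[S]={$,b}  FOLLOW[A]={}  FOLLOW[B]={$,b}  FOLLOW[C]={c}
pass 2:
  C→A: FOLLOW(A) ⊇ FOLLOW(C) ⊇ {c}; new: +{c}
  FOLLOW[S]={$,b}  FOLLOW[A]={c}  FOLLOW[B]={$,b}  FOLLOW[C]={c}
pass 3: — fixpoint
  FOLLOW[S]={$,b}  FOLLOW[A]={c}  FOLLOW[B]={$,b}  FOLLOW[C]={c}

FOLLOW(S) = ["$", "b"]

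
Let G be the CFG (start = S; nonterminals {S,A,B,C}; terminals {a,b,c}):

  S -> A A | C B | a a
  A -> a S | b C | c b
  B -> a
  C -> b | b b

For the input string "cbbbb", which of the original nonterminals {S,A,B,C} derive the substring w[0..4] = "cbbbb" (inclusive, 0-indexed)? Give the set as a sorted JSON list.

CNF form of G:
  S -> A A | C B | T0 T0
  A -> T0 S | T1 C | T2 T1
  B -> a
  C -> T1 T1 | b
  T0 -> a
  T1 -> b
  T2 -> c

Fill CYK table bottom-up, restricted to cells inside w[0..4]:
  [0..0]={T2}  "c"  orig:{}
  [1..1]={C,T1}  "b"  orig:{C}
  [2..2]={C,T1}  "b"  orig:{C}
  [3..3]={C,T1}  "b"  orig:{C}
  [4..4]={C,T1}  "b"  orig:{C}
  [0..1]={A}  "cb"
  [1..2]={A,C}  "bb"
  [2..3]={A,C}  "bb"
  [3..4]={A,C}  "bb"
  [0..2]=∅  "cbb"
  [1..3]={A}  "bbb"
  [2..4]={A}  "bbb"
  [0..3]={S}  "cbbb"
  [1..4]={S}  "bbbb"
  [0..4]={S}  "cbbbb"

Original NTs in T[0,4] deriving "cbbbb": ["S"]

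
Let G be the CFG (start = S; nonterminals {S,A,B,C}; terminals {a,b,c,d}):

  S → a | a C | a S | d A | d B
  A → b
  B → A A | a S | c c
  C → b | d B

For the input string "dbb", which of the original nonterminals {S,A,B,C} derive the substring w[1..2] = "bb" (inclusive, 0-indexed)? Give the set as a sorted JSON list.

CNF form of G:
  S -> T0 C | T0 S | T2 A | T2 B | a
  A -> b
  B -> A A | T0 S | T1 T1
  C -> T2 B | b
  T0 -> a
  T1 -> c
  T2 -> d

CYK fill, restricted to cells inside w[1..2]:
  cell(1,1) b: {A,C}
  cell(2,2) b: {A,C}
  cell(1,2) bb: {B}

Original NTs in T[1,2] deriving "bb": ["B"]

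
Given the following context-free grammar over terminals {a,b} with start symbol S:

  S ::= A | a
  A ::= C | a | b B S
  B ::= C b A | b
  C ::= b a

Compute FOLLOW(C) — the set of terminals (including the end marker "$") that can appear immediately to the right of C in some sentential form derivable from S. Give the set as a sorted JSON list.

FIRST iteration:
iter 1:
  A via A→a: +{a}
  A via A→b B S: +{b}
  B via B→b: +{b}
  C via C→b a: +{b}
  S via S→A: +{a,b}
  FIRST(S)={a,b}  FIRST(A)={a,b}  FIRST(B)={b}  FIRST(C)={b}
iter 2: done
  FIRST(S)={a,b}  FIRST(A)={a,b}  FIRST(B)={b}  FIRST(C)={b}

FOLLOW iteration:
initialize: $ ∈ FOLLOW(S)
round 1:
  A→b B S: FOLLOW(B) ⊇ FIRST(S) = {a,b}; new: +{a,b}
  B→C b A: FOLLOW(C) ⊇ FIRST(b) = {b}; new: +{b}
  B→C b A: FOLLOW(A) ⊇ FOLLOW(B) ⊇ {a,b}; new: +{a,b}
  S→A: FOLLOW(A) ⊇ FOLLOW(S) ⊇ {$}; new: +{$}
  FOLLOW[S]={$}  FOLLOW[A]={$,a,b}  FOLLOW[B]={a,b}  FOLLOW[C]={b}
round 2:
  A→C: FOLLOW(C) ⊇ FOLLOW(A) ⊇ {$,a,b}; new: +{$,a}
  A→b B S: FOLLOW(S) ⊇ FOLLOW(A) ⊇ {$,a,b}; new: +{a,b}
  FOLLOW[S]={$,a,b}  FOLLOW[A]={$,a,b}  FOLLOW[B]={a,b}  FOLLOW[C]={$,a,b}
round 3: (stable)
  FOLLOW[S]={$,a,b}  FOLLOW[A]={$,a,b}  FOLLOW[B]={a,b}  FOLLOW[C]={$,a,b}

FOLLOW(C) = ["$", "a", "b"]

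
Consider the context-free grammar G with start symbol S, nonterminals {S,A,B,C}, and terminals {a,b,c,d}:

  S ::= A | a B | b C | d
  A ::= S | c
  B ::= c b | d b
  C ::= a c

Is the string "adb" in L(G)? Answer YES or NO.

CNF form of G:
  S -> T0 B | T1 C | c | d
  A -> T0 B | T1 C | c | d
  B -> T2 T1 | T3 T1
  C -> T0 T2
  T0 -> a
  T1 -> b
  T2 -> c
  T3 -> d

CYK table (by increasing span):
  [0..0]={T0}  "a"  orig:{}
  [1..1]={A,S,T3}  "d"  orig:{A,S}
  [2..2]={T1}  "b"  orig:{}
  [0..1]=∅  "ad"
  [1..2]={B}  "db"
  [0..2]={A,S}  "adb"

S ∈ T[0,2] ⇒ YES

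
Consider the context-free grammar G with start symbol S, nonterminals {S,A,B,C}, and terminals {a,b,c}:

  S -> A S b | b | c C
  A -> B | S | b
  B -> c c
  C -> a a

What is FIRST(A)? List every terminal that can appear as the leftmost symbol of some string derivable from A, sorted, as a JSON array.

FIRST iteration:
round 1:
  A via A→b: +{b}
  B via B→c c: +{c}
  C via C→a a: +{a}
  S via S→A S b: +{b}
  S via S→c C: +{c}
  S: {b,c}  A: {b}  B: {c}  C: {a}
round 2:
  A via A→B: +{c}
  S: {b,c}  A: {b,c}  B: {c}  C: {a}
round 3: (stable)
  S: {b,c}  A: {b,c}  B: {c}  C: {a}

FIRST(A) = ["b", "c"]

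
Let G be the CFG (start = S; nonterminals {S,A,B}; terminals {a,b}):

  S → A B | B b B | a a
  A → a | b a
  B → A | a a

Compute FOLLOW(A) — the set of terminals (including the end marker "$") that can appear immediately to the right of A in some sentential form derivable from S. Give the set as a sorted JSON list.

FIRST iteration:
round 1:
  A via A→a: +{a}
  A via A→b a: +{b}
  B via B→A: +{a,b}
  S via S→A B: +{a,b}
  FIRST(S)={a,b}  FIRST(A)={a,b}  FIRST(B)={a,b}
round 2: done
  FIRST(S)={a,b}  FIRST(A)={a,b}  FIRST(B)={a,b}

FOLLOW iteration:
seed FOLLOW(S) with $
round 1:
  S→A B: FOLLOW(A) ⊇ FIRST(B) = {a,b}; new: +{a,b}
  S→A B: FOLLOW(B) ⊇ FOLLOW(S) ⊇ {$}; new: +{$}
  S→B b B: FOLLOW(B) ⊇ FIRST(b) = {b}; new: +{b}
  S: {$}  A: {a,b}  B: {$,b}
round 2:
  B→A: FOLLOW(A) ⊇ FOLLOW(B) ⊇ {$,b}; new: +{$}
  S: {$}  A: {$,a,b}  B: {$,b}
round 3: (stable)
  S: {$}  A: {$,a,b}  B: {$,b}

FOLLOW(A) = ["$", "a", "b"]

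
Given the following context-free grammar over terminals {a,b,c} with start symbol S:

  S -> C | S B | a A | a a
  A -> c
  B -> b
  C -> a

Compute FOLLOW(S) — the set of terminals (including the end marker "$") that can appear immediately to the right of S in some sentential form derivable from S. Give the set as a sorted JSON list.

FIRST sets, iterate to fixpoint:
iter 1:
  A via A→c: +{c}
  B via B→b: +{b}
  C via C→a: +{a}
  S via S→C: +{a}
  FIRST(S)={a}  FIRST(A)={c}  FIRST(B)={b}  FIRST(C)={a}
iter 2: (no change)
  FIRST(S)={a}  FIRST(A)={c}  FIRST(B)={b}  FIRST(C)={a}

FOLLOW iteration:
initialize: $ ∈ FOLLOW(S)
[1]
  S→C: FOLLOW(C) ⊇ FOLLOW(S) ⊇ {$}; new: +{$}
  S→S B: FOLLOW(S) ⊇ FIRST(B) = {b}; new: +{b}
  S→S B: FOLLOW(B) ⊇ FOLLOW(S) ⊇ {$,b}; new: +{$,b}
  S→a A: FOLLOW(A) ⊇ FOLLOW(S) ⊇ {$,b}; new: +{$,b}
  S: {$,b}  A: {$,b}  B: {$,b}  C: {$}
[2]
  S→C: FOLLOW(C) ⊇ FOLLOW(S) ⊇ {$,b}; new: +{b}
  S: {$,b}  A: {$,b}  B: {$,b}  C: {$,b}
[3] (no change)
  S: {$,b}  A: {$,b}  B: {$,b}  C: {$,b}

FOLLOW(S) = ["$", "b"]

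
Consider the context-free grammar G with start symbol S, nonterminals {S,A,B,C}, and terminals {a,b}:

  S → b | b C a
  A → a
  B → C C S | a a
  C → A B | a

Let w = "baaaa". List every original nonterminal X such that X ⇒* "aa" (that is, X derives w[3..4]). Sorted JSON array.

CNF form of G:
  S -> T1 X3 | b
  A -> a
  B -> C X2 | T0 T0
  C -> A B | a
  T0 -> a
  T1 -> b
  X2 -> C S
  X3 -> C T0

Fill CYK table bottom-up (cells [i..j] with 3 ≤ i ≤ j ≤ 4 only):
  T[3,3] 'a' = {A,C,T0}  orig:{A,C}
  T[4,4] 'a' = {A,C,T0}  orig:{A,C}
  T[3,4] 'aa' = {B,X3}  orig:{B}

Original NTs in T[3,4] deriving "aa": ["B"]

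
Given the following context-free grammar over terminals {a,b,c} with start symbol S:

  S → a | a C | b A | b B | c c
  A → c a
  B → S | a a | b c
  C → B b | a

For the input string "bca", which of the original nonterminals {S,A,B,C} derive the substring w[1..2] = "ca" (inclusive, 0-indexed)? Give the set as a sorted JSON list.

CNF form of G:
  S -> T0 T0 | T1 C | T2 A | T2 B | a
  A -> T0 T1
  B -> T0 T0 | T1 C | T1 T1 | T2 A | T2 B | T2 T0 | a
  C -> B T2 | a
  T0 -> c
  T1 -> a
  T2 -> b

Fill CYK table bottom-up (cells [i..j] with 1 ≤ i ≤ j ≤ 2 only):
  cell(1,1) c: {T0}  orig:{}
  cell(2,2) a: {B,C,S,T1}  orig:{B,C,S}
  cell(1,2) ca: {A}

Original NTs in T[1,2] deriving "ca": ["A"]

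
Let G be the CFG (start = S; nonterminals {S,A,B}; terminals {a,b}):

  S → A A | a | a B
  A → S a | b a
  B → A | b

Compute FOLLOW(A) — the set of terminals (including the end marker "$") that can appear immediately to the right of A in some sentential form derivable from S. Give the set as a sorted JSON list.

Compute FIRST by fixpoint:
iter 1:
  A via A→b a: +{b}
  B via B→A: +{b}
  S via S→A A: +{b}
  S via S→a: +{a}
  FIRST(S)={a,b}  FIRST(A)={b}  FIRST(B)={b}
iter 2:
  A via A→S a: +{a}
  B via B→A: +{a}
  FIRST(S)={a,b}  FIRST(A)={a,b}  FIRST(B)={a,b}
iter 3: — fixpoint
  FIRST(S)={a,b}  FIRST(A)={a,b}  FIRST(B)={a,b}

FOLLOW iteration:
FOLLOW(S) := {$}
iter 1:
  A→S a: FOLLOW(S) ⊇ FIRST(a) = {a}; new: +{a}
  S→A A: FOLLOW(A) ⊇ FIRST(A) = {a,b}; new: +{a,b}
  S→A A: FOLLOW(A) ⊇ FOLLOW(S) ⊇ {$,a}; new: +{$}
  S→a B: FOLLOW(B) ⊇ FOLLOW(S) ⊇ {$,a}; new: +{$,a}
  FOLLOW(S)={$,a}  FOLLOW(A)={$,a,b}  FOLLOW(B)={$,a}
iter 2: done
  FOLLOW(S)={$,a}  FOLLOW(A)={$,a,b}  FOLLOW(B)={$,a}

FOLLOW(A) = ["$", "a", "b"]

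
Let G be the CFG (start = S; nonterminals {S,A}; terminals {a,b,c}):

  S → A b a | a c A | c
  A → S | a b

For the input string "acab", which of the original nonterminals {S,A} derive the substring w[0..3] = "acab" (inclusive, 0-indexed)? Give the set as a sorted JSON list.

Convert to CNF:
  S -> A X5 | T1 X6 | c
  A -> A X3 | T1 T0 | T1 X4 | c
  T0 -> b
  T1 -> a
  T2 -> c
  X3 -> T0 T1
  X4 -> T2 A
  X5 -> T0 T1
  X6 -> T2 A

Fill CYK table bottom-up, restricted to cells inside w[0..3]:
  T[0,0] 'a' = {T1}  orig:{}
  T[1,1] 'c' = {A,S,T2}  orig:{A,S}
  T[2,2] 'a' = {T1}  orig:{}
  T[3,3] 'b' = {T0}  orig:{}
  T[0,1] 'ac' = ∅
  T[1,2] 'ca' = ∅
  T[2,3] 'ab' = {A}
  T[0,2] 'aca' = ∅
  T[1,3] 'cab' = {X4,X6}  orig:{}
  T[0,3] 'acab' = {A,S}

Original NTs in T[0,3] deriving "acab": ["A", "S"]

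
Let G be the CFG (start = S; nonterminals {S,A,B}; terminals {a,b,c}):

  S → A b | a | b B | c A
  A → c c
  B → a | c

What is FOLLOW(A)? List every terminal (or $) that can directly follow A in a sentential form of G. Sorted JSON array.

FIRST sets, iterate to fixpoint:
round 1:
  A via A→c c: +{c}
  B via B→a: +{a}
  B via B→c: +{c}
  S via S→A b: +{c}
  S via S→a: +{a}
  S via S→b B: +{b}
  FIRST(S)={a,b,c}  FIRST(A)={c}  FIRST(B)={a,c}
round 2: (stable)
  FIRST(S)={a,b,c}  FIRST(A)={c}  FIRST(B)={a,c}

FOLLOW iteration:
FOLLOW(S) := {$}
round 1:
  S→A b: FOLLOW(A) ⊇ FIRST(b) = {b}; new: +{b}
  S→b B: FOLLOW(B) ⊇ FOLLOW(S) ⊇ {$}; new: +{$}
  S→c A: FOLLOW(A) ⊇ FOLLOW(S) ⊇ {$}; new: +{$}
  FOLLOW(S)={$}  FOLLOW(A)={$,b}  FOLLOW(B)={$}
round 2: (stable)
  FOLLOW(S)={$}  FOLLOW(A)={$,b}  FOLLOW(B)={$}

FOLLOW(A) = ["$", "b"]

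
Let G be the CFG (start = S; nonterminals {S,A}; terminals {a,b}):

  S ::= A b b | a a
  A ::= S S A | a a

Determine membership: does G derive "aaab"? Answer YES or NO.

Convert to CNF:
  S -> A X3 | T0 T0
  A -> S X2 | T0 T0
  T0 -> a
  T1 -> b
  X2 -> S A
  X3 -> T1 T1

CYK table (by increasing span):
  cell(0,0) a: {T0}  orig:{}
  cell(1,1) a: {T0}  orig:{}
  cell(2,2) a: {T0}  orig:{}
  cell(3,3) b: {T1}  orig:{}
  cell(0,1) aa: {A,S}
  cell(1,2) aa: {A,S}
  cell(2,3) ab: ∅
  cell(0,2) aaa: ∅
  cell(1,3) aab: ∅
  cell(0,3) aaab: ∅

S ∉ T[0,3] ⇒ NO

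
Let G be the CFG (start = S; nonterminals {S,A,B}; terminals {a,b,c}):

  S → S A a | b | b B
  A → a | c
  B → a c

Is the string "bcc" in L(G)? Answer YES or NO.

Convert to CNF:
  S -> S X3 | T2 B | b
  A -> a | c
  B -> T0 T1
  T0 -> a
  T1 -> c
  T2 -> b
  X3 -> A T0

Fill CYK table bottom-up:
  T[0,0] 'b' = {S,T2}  orig:{S}
  T[1,1] 'c' = {A,T1}  orig:{A}
  T[2,2] 'c' = {A,T1}  orig:{A}
  T[0,1] 'bc' = ∅
  T[1,2] 'cc' = ∅
  T[0,2] 'bcc' = ∅

S ∉ T[0,2] ⇒ NO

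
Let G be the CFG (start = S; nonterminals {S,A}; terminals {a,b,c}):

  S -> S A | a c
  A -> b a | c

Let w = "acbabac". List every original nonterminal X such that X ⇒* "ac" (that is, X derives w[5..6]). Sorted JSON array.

Convert to CNF:
  S -> S A | T1 T2
  A -> T0 T1 | c
  T0 -> b
  T1 -> a
  T2 -> c

Fill CYK table bottom-up, restricted to cells inside w[5..6]:
  [5..5]={T1}  "a"  orig:{}
  [6..6]={A,T2}  "c"  orig:{A}
  [5..6]={S}  "ac"

Original NTs in T[5,6] deriving "ac": ["S"]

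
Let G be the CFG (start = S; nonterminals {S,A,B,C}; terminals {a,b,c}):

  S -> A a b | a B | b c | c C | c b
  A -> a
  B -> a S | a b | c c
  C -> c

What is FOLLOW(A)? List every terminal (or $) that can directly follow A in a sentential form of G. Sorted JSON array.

FIRST sets, iterate to fixpoint:
round 1:
  A via A→a: +{a}
  B via B→a S: +{a}
  B via B→c c: +{c}
  C via C→c: +{c}
  S via S→A a b: +{a}
  S via S→b c: +{b}
  S via S→c C: +{c}
  S: {a,b,c}  A: {a}  B: {a,c}  C: {c}
round 2: — fixpoint
  S: {a,b,c}  A: {a}  B: {a,c}  C: {c}

FOLLOW iteration:
seed FOLLOW(S) with $
iter 1:
  S→A a b: FOLLOW(A) ⊇ FIRST(a) = {a}; new: +{a}
  S→a B: FOLLOW(B) ⊇ FOLLOW(S) ⊇ {$}; new: +{$}
  S→c C: FOLLOW(C) ⊇ FOLLOW(S) ⊇ {$}; new: +{$}
  FOLLOW(S)={$}  FOLLOW(A)={a}  FOLLOW(B)={$}  FOLLOW(C)={$}
iter 2: (no change)
  FOLLOW(S)={$}  FOLLOW(A)={a}  FOLLOW(B)={$}  FOLLOW(C)={$}

FOLLOW(A) = ["a"]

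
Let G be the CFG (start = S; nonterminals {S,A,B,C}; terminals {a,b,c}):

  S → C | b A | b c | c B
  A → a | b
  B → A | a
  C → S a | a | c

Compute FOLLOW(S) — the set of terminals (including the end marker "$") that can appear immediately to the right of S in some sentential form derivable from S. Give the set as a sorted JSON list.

FIRST iteration:
round 1:
  A via A→a: +{a}
  A via A→b: +{b}
  B via B→A: +{a,b}
  C via C→a: +{a}
  C via C→c: +{c}
  S via S→C: +{a,c}
  S via S→b A: +{b}
  FIRST[S]={a,b,c}  FIRST[A]={a,b}  FIRST[B]={a,b}  FIRST[C]={a,c}
round 2:
  C via C→S a: +{b}
  FIRST[S]={a,b,c}  FIRST[A]={a,b}  FIRST[B]={a,b}  FIRST[C]={a,b,c}
round 3: (stable)
  FIRST[S]={a,b,c}  FIRST[A]={a,b}  FIRST[B]={a,b}  FIRST[C]={a,b,c}

Compute FOLLOW by fixpoint:
initialize: $ ∈ FOLLOW(S)
[1]
  C→S a: FOLLOW(S) ⊇ FIRST(a) = {a}; new: +{a}
  S→C: FOLLOW(C) ⊇ FOLLOW(S) ⊇ {$,a}; new: +{$,a}
  S→b A: FOLLOW(A) ⊇ FOLLOW(S) ⊇ {$,a}; new: +{$,a}
  S→c B: FOLLOW(B) ⊇ FOLLOW(S) ⊇ {$,a}; new: +{$,a}
  FOLLOW[S]={$,a}  FOLLOW[A]={$,a}  FOLLOW[B]={$,a}  FOLLOW[C]={$,a}
[2] done
  FOLLOW[S]={$,a}  FOLLOW[A]={$,a}  FOLLOW[B]={$,a}  FOLLOW[C]={$,a}

FOLLOW(S) = ["$", "a"]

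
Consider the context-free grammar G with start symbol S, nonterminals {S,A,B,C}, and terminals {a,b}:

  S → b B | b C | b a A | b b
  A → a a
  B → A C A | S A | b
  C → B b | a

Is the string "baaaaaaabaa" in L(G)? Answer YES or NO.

Convert to CNF:
  S -> T1 B | T1 C | T1 T1 | T1 X3
  A -> T0 T0
  B -> A X2 | S A | b
  C -> B T1 | a
  T0 -> a
  T1 -> b
  X2 -> C A
  X3 -> T0 A

CYK table (by increasing span):
  cell(0,0) b: {B,T1}  orig:{B}
  cell(1,1) a: {C,T0}  orig:{C}
  cell(2,2) a: {C,T0}  orig:{C}
  cell(3,3) a: {C,T0}  orig:{C}
  cell(4,4) a: {C,T0}  orig:{C}
  cell(5,5) a: {C,T0}  orig:{C}
  cell(6,6) a: {C,T0}  orig:{C}
  cell(7,7) a: {C,T0}  orig:{C}
  cell(8,8) b: {B,T1}  orig:{B}
  cell(9,9) a: {C,T0}  orig:{C}
  cell(10,10) a: {C,T0}  orig:{C}
  cell(0,1) ba: {S}
  cell(1,2) aa: {A}
  cell(2,3) aa: {A}
  cell(3,4) aa: {A}
  cell(4,5) aa: {A}
  cell(5,6) aa: {A}
  cell(6,7) aa: {A}
  cell(7,8) ab: ∅
  cell(8,9) ba: {S}
  cell(9,10) aa: {A}
  cell(0,2) baa: ∅
  cell(1,3) aaa: {X2,X3}  orig:{}
  cell(2,4) aaa: {X2,X3}  orig:{}
  cell(3,5) aaa: {X2,X3}  orig:{}
  cell(4,6) aaa: {X2,X3}  orig:{}
  cell(5,7) aaa: {X2,X3}  orig:{}
  cell(6,8) aab: ∅
  cell(7,9) aba: ∅
  cell(8,10) baa: ∅
  cell(0,3) baaa: {B,S}
  cell(1,4) aaaa: ∅
  cell(2,5) aaaa: ∅
  cell(3,6) aaaa: ∅
  cell(4,7) aaaa: ∅
  cell(5,8) aaab: ∅
  cell(6,9) aaba: ∅
  cell(7,10) abaa: ∅
  cell(0,4) baaaa: ∅
  cell(1,5) aaaaa: {B}
  cell(2,6) aaaaa: {B}
  cell(3,7) aaaaa: {B}
  cell(4,8) aaaab: ∅
  cell(5,9) aaaba: ∅
  cell(6,10) aabaa: ∅
  cell(0,5) baaaaa: {B,S}
  cell(1,6) aaaaaa: ∅
  cell(2,7) aaaaaa: ∅
  cell(3,8) aaaaab: {C}
  cell(4,9) aaaaba: ∅
  cell(5,10) aaabaa: ∅
  cell(0,6) baaaaaa: ∅
  cell(1,7) aaaaaaa: ∅
  cell(2,8) aaaaaab: ∅
  cell(3,9) aaaaaba: ∅
  cell(4,10) aaaabaa: ∅
  cell(0,7) baaaaaaa: {B}
  cell(1,8) aaaaaaab: ∅
  cell(2,9) aaaaaaba: ∅
  cell(3,10) aaaaabaa: {X2}  orig:{}
  cell(0,8) baaaaaaab: {C}
  cell(1,9) aaaaaaaba: ∅
  cell(2,10) aaaaaabaa: ∅
  cell(0,9) baaaaaaaba: ∅
  cell(1,10) aaaaaaabaa: {B}
  cell(0,10) baaaaaaabaa: {S,X2}  orig:{S}

S ∈ T[0,10] ⇒ YES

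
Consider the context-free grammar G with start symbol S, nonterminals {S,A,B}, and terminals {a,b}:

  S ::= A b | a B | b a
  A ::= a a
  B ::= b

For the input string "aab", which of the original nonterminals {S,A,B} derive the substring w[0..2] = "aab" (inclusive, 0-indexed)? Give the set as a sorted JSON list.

CNF form of G:
  S -> A T1 | T0 B | T1 T0
  A -> T0 T0
  B -> b
  T0 -> a
  T1 -> b

Fill CYK table bottom-up, restricted to cells inside w[0..2]:
  T[0,0] 'a' = {T0}  orig:{}
  T[1,1] 'a' = {T0}  orig:{}
  T[2,2] 'b' = {B,T1}  orig:{B}
  T[0,1] 'aa' = {A}
  T[1,2] 'ab' = {S}
  T[0,2] 'aab' = {S}

Original NTs in T[0,2] deriving "aab": ["S"]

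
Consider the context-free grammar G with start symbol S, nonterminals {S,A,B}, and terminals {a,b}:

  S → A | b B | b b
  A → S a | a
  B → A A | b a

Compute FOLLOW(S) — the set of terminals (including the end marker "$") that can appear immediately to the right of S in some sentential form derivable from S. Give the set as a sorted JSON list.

Compute FIRST by fixpoint:
[1]
  A via A→a: +{a}
  B via B→A A: +{a}
  B via B→b a: +{b}
  S via S→A: +{a}
  S via S→b B: +{b}
  FIRST(S)={a,b}  FIRST(A)={a}  FIRST(B)={a,b}
[2]
  A via A→S a: +{b}
  FIRST(S)={a,b}  FIRST(A)={a,b}  FIRST(B)={a,b}
[3] — fixpoint
  FIRST(S)={a,b}  FIRST(A)={a,b}  FIRST(B)={a,b}

Compute FOLLOW by fixpoint:
seed FOLLOW(S) with $
[1]
  A→S a: FOLLOW(S) ⊇ FIRST(a) = {a}; new: +{a}
  B→A A: FOLLOW(A) ⊇ FIRST(A) = {a,b}; new: +{a,b}
  S→A: FOLLOW(A) ⊇ FOLLOW(S) ⊇ {$,a}; new: +{$}
  S→b B: FOLLOW(B) ⊇ FOLLOW(S) ⊇ {$,a}; new: +{$,a}
  S: {$,a}  A: {$,a,b}  B: {$,a}
[2] done
  S: {$,a}  A: {$,a,b}  B: {$,a}

FOLLOW(S) = ["$", "a"]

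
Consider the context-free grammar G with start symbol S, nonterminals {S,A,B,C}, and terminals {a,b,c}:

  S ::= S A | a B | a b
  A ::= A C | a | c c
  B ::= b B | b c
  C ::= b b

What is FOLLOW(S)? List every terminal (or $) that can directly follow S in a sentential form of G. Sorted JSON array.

FIRST sets, iterate to fixpoint:
iter 1:
  A via A→a: +{a}
  A via A→c c: +{c}
  B via B→b B: +{b}
  C via C→b b: +{b}
  S via S→a B: +{a}
  FIRST[S]={a}  FIRST[A]={a,c}  FIRST[B]={b}  FIRST[C]={b}
iter 2: (no change)
  FIRST[S]={a}  FIRST[A]={a,c}  FIRST[B]={b}  FIRST[C]={b}

Compute FOLLOW by fixpoint:
FOLLOW(S) := {$}
round 1:
  A→A C: FOLLOW(A) ⊇ FIRST(C) = {b}; new: +{b}
  A→A C: FOLLOW(C) ⊇ FOLLOW(A) ⊇ {b}; new: +{b}
  S→S A: FOLLOW(S) ⊇ FIRST(A) = {a,c}; new: +{a,c}
  S→S A: FOLLOW(A) ⊇ FOLLOW(S) ⊇ {$,a,c}; new: +{$,a,c}
  S→a B: FOLLOW(B) ⊇ FOLLOW(S) ⊇ {$,a,c}; new: +{$,a,c}
  S: {$,a,c}  A: {$,a,b,c}  B: {$,a,c}  C: {b}
round 2:
  A→A C: FOLLOW(C) ⊇ FOLLOW(A) ⊇ {$,a,b,c}; new: +{$,a,c}
  S: {$,a,c}  A: {$,a,b,c}  B: {$,a,c}  C: {$,a,b,c}
round 3: (stable)
  S: {$,a,c}  A: {$,a,b,c}  B: {$,a,c}  C: {$,a,b,c}

FOLLOW(S) = ["$", "a", "c"]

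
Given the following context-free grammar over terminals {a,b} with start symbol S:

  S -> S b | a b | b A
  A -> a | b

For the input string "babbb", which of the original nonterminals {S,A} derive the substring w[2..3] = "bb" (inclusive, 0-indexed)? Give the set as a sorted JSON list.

CNF form of G:
  S -> S T0 | T0 A | T1 T0
  A -> a | b
  T0 -> b
  T1 -> a

CYK table (by increasing span) — only the sub-triangle for w[2..3]:
  T[2,2] 'b' = {A,T0}  orig:{A}
  T[3,3] 'b' = {A,T0}  orig:{A}
  T[2,3] 'bb' = {S}

Original NTs in T[2,3] deriving "bb": ["S"]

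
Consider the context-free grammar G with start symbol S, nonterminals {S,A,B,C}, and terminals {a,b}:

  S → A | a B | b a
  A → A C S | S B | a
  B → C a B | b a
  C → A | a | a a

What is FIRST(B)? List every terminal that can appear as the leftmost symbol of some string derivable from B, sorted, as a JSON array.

FIRST sets, iterate to fixpoint:
pass 1:
  A via A→a: +{a}
  B via B→b a: +{b}
  C via C→A: +{a}
  S via S→A: +{a}
  S via S→b a: +{b}
  FIRST(S)={a,b}  FIRST(A)={a}  FIRST(B)={b}  FIRST(C)={a}
pass 2:
  A via A→S B: +{b}
  B via B→C a B: +{a}
  C via C→A: +{b}
  FIRST(S)={a,b}  FIRST(A)={a,b}  FIRST(B)={a,b}  FIRST(C)={a,b}
pass 3: (no change)
  FIRST(S)={a,b}  FIRST(A)={a,b}  FIRST(B)={a,b}  FIRST(C)={a,b}

FIRST(B) = ["a", "b"]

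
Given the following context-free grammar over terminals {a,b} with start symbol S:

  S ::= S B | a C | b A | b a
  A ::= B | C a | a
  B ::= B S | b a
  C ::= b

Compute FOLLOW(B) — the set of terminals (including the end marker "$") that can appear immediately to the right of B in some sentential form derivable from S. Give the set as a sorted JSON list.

Compute FIRST by fixpoint:
round 1:
  A via A→a: +{a}
  B via B→b a: +{b}
  C via C→b: +{b}
  S via S→a C: +{a}
  S via S→b A: +{b}
  FIRST(S)={a,b}  FIRST(A)={a}  FIRST(B)={b}  FIRST(C)={b}
round 2:
  A via A→B: +{b}
  FIRST(S)={a,b}  FIRST(A)={a,b}  FIRST(B)={b}  FIRST(C)={b}
round 3: (stable)
  FIRST(S)={a,b}  FIRST(A)={a,b}  FIRST(B)={b}  FIRST(C)={b}

FOLLOW iteration:
seed FOLLOW(S) with $
round 1:
  A→C a: FOLLOW(C) ⊇ FIRST(a) = {a}; new: +{a}
  B→B S: FOLLOW(B) ⊇ FIRST(S) = {a,b}; new: +{a,b}
  B→B S: FOLLOW(S) ⊇ FOLLOW(B) ⊇ {a,b}; new: +{a,b}
  S→S B: FOLLOW(B) ⊇ FOLLOW(S) ⊇ {$,a,b}; new: +{$}
  S→a C: FOLLOW(C) ⊇ FOLLOW(S) ⊇ {$,a,b}; new: +{$,b}
  S→b A: FOLLOW(A) ⊇ FOLLOW(S) ⊇ {$,a,b}; new: +{$,a,b}
  FOLLOW(S)={$,a,b}  FOLLOW(A)={$,a,b}  FOLLOW(B)={$,a,b}  FOLLOW(C)={$,a,b}
round 2: done
  FOLLOW(S)={$,a,b}  FOLLOW(A)={$,a,b}  FOLLOW(B)={$,a,b}  FOLLOW(C)={$,a,b}

FOLLOW(B) = ["$", "a", "b"]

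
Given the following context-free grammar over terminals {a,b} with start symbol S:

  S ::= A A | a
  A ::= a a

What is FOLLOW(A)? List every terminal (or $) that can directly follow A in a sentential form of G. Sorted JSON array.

FIRST iteration:
iter 1:
  A via A→a a: +{a}
  S via S→A A: +{a}
  S: {a}  A: {a}
iter 2: (stable)
  S: {a}  A: {a}

FOLLOW iteration:
seed FOLLOW(S) with $
iter 1:
  S→A A: FOLLOW(A) ⊇ FIRST(A) = {a}; new: +{a}
  S→A A: FOLLOW(A) ⊇ FOLLOW(S) ⊇ {$}; new: +{$}
  FOLLOW[S]={$}  FOLLOW[A]={$,a}
iter 2: (stable)
  FOLLOW[S]={$}  FOLLOW[A]={$,a}

FOLLOW(A) = ["$", "a"]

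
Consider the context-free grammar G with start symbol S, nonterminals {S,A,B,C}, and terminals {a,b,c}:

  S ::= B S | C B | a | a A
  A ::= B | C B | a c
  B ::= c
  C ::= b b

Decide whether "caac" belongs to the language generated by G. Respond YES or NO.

Convert to CNF:
  S -> B S | C B | T0 A | a
  A -> C B | T0 T1 | c
  B -> c
  C -> T2 T2
  T0 -> a
  T1 -> c
  T2 -> b

CYK fill:
  [0..0]={A,B,T1}  "c"  orig:{A,B}
  [1..1]={S,T0}  "a"  orig:{S}
  [2..2]={S,T0}  "a"  orig:{S}
  [3..3]={A,B,T1}  "c"  orig:{A,B}
  [0..1]={S}  "ca"
  [1..2]=∅  "aa"
  [2..3]={A,S}  "ac"
  [0..2]=∅  "caa"
  [1..3]={S}  "aac"
  [0..3]={S}  "caac"

S ∈ T[0,3] ⇒ YES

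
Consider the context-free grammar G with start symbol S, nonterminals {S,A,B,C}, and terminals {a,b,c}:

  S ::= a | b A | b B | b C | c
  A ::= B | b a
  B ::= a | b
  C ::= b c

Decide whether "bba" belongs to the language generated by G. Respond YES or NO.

Convert to CNF:
  S -> T0 A | T0 B | T0 C | a | c
  A -> T0 T1 | a | b
  B -> a | b
  C -> T0 T2
  T0 -> b
  T1 -> a
  T2 -> c

CYK table (by increasing span):
  [0..0]={A,B,T0}  "b"  orig:{A,B}
  [1..1]={A,B,T0}  "b"  orig:{A,B}
  [2..2]={A,B,S,T1}  "a"  orig:{A,B,S}
  [0..1]={S}  "bb"
  [1..2]={A,S}  "ba"
  [0..2]={S}  "bba"

S ∈ T[0,2] ⇒ YES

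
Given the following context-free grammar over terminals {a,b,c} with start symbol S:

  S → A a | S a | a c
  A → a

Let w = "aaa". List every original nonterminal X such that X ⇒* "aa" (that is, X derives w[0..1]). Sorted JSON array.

CNF form of G:
  S -> A T0 | S T0 | T0 T1
  A -> a
  T0 -> a
  T1 -> c

Fill CYK table bottom-up (cells [i..j] with 0 ≤ i ≤ j ≤ 1 only):
  T[0,0] 'a' = {A,T0}  orig:{A}
  T[1,1] 'a' = {A,T0}  orig:{A}
  T[0,1] 'aa' = {S}

Original NTs in T[0,1] deriving "aa": ["S"]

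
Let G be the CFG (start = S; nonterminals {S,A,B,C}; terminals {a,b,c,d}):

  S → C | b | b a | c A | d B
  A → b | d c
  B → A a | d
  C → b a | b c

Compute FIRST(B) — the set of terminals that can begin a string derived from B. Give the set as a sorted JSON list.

FIRST iteration:
[1]
  A via A→b: +{b}
  A via A→d c: +{d}
  B via B→A a: +{b,d}
  C via C→b a: +{b}
  S via S→C: +{b}
  S via S→c A: +{c}
  S via S→d B: +{d}
  FIRST[S]={b,c,d}  FIRST[A]={b,d}  FIRST[B]={b,d}  FIRST[C]={b}
[2] done
  FIRST[S]={b,c,d}  FIRST[A]={b,d}  FIRST[B]={b,d}  FIRST[C]={b}

FIRST(B) = ["b", "d"]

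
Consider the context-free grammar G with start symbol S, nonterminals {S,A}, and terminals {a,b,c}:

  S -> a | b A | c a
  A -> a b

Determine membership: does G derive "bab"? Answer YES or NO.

Convert to CNF:
  S -> T1 A | T2 T0 | a
  A -> T0 T1
  T0 -> a
  T1 -> b
  T2 -> c

CYK fill:
  [0..0]={T1}  "b"  orig:{}
  [1..1]={S,T0}  "a"  orig:{S}
  [2..2]={T1}  "b"  orig:{}
  [0..1]=∅  "ba"
  [1..2]={A}  "ab"
  [0..2]={S}  "bab"

S ∈ T[0,2] ⇒ YES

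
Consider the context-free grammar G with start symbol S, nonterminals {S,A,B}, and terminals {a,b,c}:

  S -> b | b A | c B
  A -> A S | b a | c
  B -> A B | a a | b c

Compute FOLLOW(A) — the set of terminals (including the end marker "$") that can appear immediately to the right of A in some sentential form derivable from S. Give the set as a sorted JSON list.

Compute FIRST by fixpoint:
[1]
  A via A→b a: +{b}
  A via A→c: +{c}
  B via B→A B: +{b,c}
  B via B→a a: +{a}
  S via S→b: +{b}
  S via S→c B: +{c}
  FIRST(S)={b,c}  FIRST(A)={b,c}  FIRST(B)={a,b,c}
[2] (no change)
  FIRST(S)={b,c}  FIRST(A)={b,c}  FIRST(B)={a,b,c}

FOLLOW sets:
seed FOLLOW(S) with $
iter 1:
  A→A S: FOLLOW(A) ⊇ FIRST(S) = {b,c}; new: +{b,c}
  A→A S: FOLLOW(S) ⊇ FOLLOW(A) ⊇ {b,c}; new: +{b,c}
  B→A B: FOLLOW(A) ⊇ FIRST(B) = {a,b,c}; new: +{a}
  S→b A: FOLLOW(A) ⊇ FOLLOW(S) ⊇ {$,b,c}; new: +{$}
  S→c B: FOLLOW(B) ⊇ FOLLOW(S) ⊇ {$,b,c}; new: +{$,b,c}
  S: {$,b,c}  A: {$,a,b,c}  B: {$,b,c}
iter 2:
  A→A S: FOLLOW(S) ⊇ FOLLOW(A) ⊇ {$,a,b,c}; new: +{a}
  S→c B: FOLLOW(B) ⊇ FOLLOW(S) ⊇ {$,a,b,c}; new: +{a}
  S: {$,a,b,c}  A: {$,a,b,c}  B: {$,a,b,c}
iter 3: — fixpoint
  S: {$,a,b,c}  A: {$,a,b,c}  B: {$,a,b,c}

FOLLOW(A) = ["$", "a", "b", "c"]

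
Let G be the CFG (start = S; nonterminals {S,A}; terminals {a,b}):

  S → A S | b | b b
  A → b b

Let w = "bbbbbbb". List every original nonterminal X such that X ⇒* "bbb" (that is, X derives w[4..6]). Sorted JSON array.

CNF form of G:
  S -> A S | T0 T0 | b
  A -> T0 T0
  T0 -> b

Fill CYK table bottom-up, restricted to cells inside w[4..6]:
  [4..4]={S,T0}  "b"  orig:{S}
  [5..5]={S,T0}  "b"  orig:{S}
  [6..6]={S,T0}  "b"  orig:{S}
  [4..5]={A,S}  "bb"
  [5..6]={A,S}  "bb"
  [4..6]={S}  "bbb"

Original NTs in T[4,6] deriving "bbb": ["S"]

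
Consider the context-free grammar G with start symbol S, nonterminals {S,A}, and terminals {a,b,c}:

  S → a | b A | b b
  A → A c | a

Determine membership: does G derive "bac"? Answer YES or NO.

Convert to CNF:
  S -> T1 A | T1 T1 | a
  A -> A T0 | a
  T0 -> c
  T1 -> b

CYK table (by increasing span):
  [0..0]={T1}  "b"  orig:{}
  [1..1]={A,S}  "a"
  [2..2]={T0}  "c"  orig:{}
  [0..1]={S}  "ba"
  [1..2]={A}  "ac"
  [0..2]={S}  "bac"

S ∈ T[0,2] ⇒ YES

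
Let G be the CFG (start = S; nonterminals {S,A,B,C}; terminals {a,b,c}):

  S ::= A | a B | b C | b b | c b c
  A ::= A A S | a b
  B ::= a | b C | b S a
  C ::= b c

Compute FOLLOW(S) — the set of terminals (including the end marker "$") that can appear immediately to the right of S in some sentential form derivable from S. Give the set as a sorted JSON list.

FIRST iteration:
iter 1:
  A via A→a b: +{a}
  B via B→a: +{a}
  B via B→b C: +{b}
  C via C→b c: +{b}
  S via S→A: +{a}
  S via S→b C: +{b}
  S via S→c b c: +{c}
  FIRST[S]={a,b,c}  FIRST[A]={a}  FIRST[B]={a,b}  FIRST[C]={b}
iter 2: (stable)
  FIRST[S]={a,b,c}  FIRST[A]={a}  FIRST[B]={a,b}  FIRST[C]={b}

FOLLOW iteration:
initialize: $ ∈ FOLLOW(S)
round 1:
  A→A A S: FOLLOW(A) ⊇ FIRST(A) = {a}; new: +{a}
  A→A A S: FOLLOW(A) ⊇ FIRST(S) = {a,b,c}; new: +{b,c}
  A→A A S: FOLLOW(S) ⊇ FOLLOW(A) ⊇ {a,b,c}; new: +{a,b,c}
  S→A: FOLLOW(A) ⊇ FOLLOW(S) ⊇ {$,a,b,c}; new: +{$}
  S→a B: FOLLOW(B) ⊇ FOLLOW(S) ⊇ {$,a,b,c}; new: +{$,a,b,c}
  S→b C: FOLLOW(C) ⊇ FOLLOW(S) ⊇ {$,a,b,c}; new: +{$,a,b,c}
  FOLLOW(S)={$,a,b,c}  FOLLOW(A)={$,a,b,c}  FOLLOW(B)={$,a,b,c}  FOLLOW(C)={$,a,b,c}
round 2: (stable)
  FOLLOW(S)={$,a,b,c}  FOLLOW(A)={$,a,b,c}  FOLLOW(B)={$,a,b,c}  FOLLOW(C)={$,a,b,c}

FOLLOW(S) = ["$", "a", "b", "c"]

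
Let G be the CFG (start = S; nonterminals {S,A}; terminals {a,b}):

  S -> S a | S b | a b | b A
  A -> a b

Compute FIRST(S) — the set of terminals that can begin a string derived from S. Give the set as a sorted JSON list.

FIRST iteration:
pass 1:
  A via A→a b: +{a}
  S via S→a b: +{a}
  S via S→b A: +{b}
  FIRST[S]={a,b}  FIRST[A]={a}
pass 2: (stable)
  FIRST[S]={a,b}  FIRST[A]={a}

FIRST(S) = ["a", "b"]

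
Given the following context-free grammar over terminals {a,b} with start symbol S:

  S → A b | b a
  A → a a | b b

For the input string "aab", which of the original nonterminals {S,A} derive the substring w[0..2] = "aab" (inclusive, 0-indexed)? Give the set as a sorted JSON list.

Convert to CNF:
  S -> A T1 | T1 T0
  A -> T0 T0 | T1 T1
  T0 -> a
  T1 -> b

CYK fill (cells [i..j] with 0 ≤ i ≤ j ≤ 2 only):
  T[0,0] 'a' = {T0}  orig:{}
  T[1,1] 'a' = {T0}  orig:{}
  T[2,2] 'b' = {T1}  orig:{}
  T[0,1] 'aa' = {A}
  T[1,2] 'ab' = ∅
  T[0,2] 'aab' = {S}

Original NTs in T[0,2] deriving "aab": ["S"]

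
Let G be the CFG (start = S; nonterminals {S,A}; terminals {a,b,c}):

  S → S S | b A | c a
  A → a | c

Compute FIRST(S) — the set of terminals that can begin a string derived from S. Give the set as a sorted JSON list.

FIRST sets, iterate to fixpoint:
round 1:
  A via A→a: +{a}
  A via A→c: +{c}
  S via S→b A: +{b}
  S via S→c a: +{c}
  FIRST(S)={b,c}  FIRST(A)={a,c}
round 2: done
  FIRST(S)={b,c}  FIRST(A)={a,c}

FIRST(S) = ["b", "c"]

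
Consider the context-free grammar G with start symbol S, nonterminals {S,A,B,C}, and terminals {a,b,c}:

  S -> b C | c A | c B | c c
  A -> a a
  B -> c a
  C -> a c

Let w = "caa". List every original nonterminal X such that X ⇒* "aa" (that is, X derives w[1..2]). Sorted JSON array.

CNF form of G:
  S -> T1 A | T1 B | T1 T1 | T2 C
  A -> T0 T0
  B -> T1 T0
  C -> T0 T1
  T0 -> a
  T1 -> c
  T2 -> b

CYK fill, restricted to cells inside w[1..2]:
  cell(1,1) a: {T0}  orig:{}
  cell(2,2) a: {T0}  orig:{}
  cell(1,2) aa: {A}

Original NTs in T[1,2] deriving "aa": ["A"]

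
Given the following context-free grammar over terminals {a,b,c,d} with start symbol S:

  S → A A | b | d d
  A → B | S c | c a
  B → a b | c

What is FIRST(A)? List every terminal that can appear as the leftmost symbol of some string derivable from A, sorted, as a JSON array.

FIRST sets, iterate to fixpoint:
iter 1:
  A via A→c a: +{c}
  B via B→a b: +{a}
  B via B→c: +{c}
  S via S→A A: +{c}
  S via S→b: +{b}
  S via S→d d: +{d}
  FIRST(S)={b,c,d}  FIRST(A)={c}  FIRST(B)={a,c}
iter 2:
  A via A→B: +{a}
  A via A→S c: +{b,d}
  S via S→A A: +{a}
  FIRST(S)={a,b,c,d}  FIRST(A)={a,b,c,d}  FIRST(B)={a,c}
iter 3: done
  FIRST(S)={a,b,c,d}  FIRST(A)={a,b,c,d}  FIRST(B)={a,c}

FIRST(A) = ["a", "b", "c", "d"]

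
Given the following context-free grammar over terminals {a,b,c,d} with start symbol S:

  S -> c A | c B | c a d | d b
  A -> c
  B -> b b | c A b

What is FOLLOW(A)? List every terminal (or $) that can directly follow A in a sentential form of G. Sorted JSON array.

FIRST iteration:
round 1:
  A via A→c: +{c}
  B via B→b b: +{b}
  B via B→c A b: +{c}
  S via S→c A: +{c}
  S via S→d b: +{d}
  S: {c,d}  A: {c}  B: {b,c}
round 2: (no change)
  S: {c,d}  A: {c}  B: {b,c}

FOLLOW sets:
FOLLOW(S) := {$}
iter 1:
  B→c A b: FOLLOW(A) ⊇ FIRST(b) = {b}; new: +{b}
  S→c A: FOLLOW(A) ⊇ FOLLOW(S) ⊇ {$}; new: +{$}
  S→c B: FOLLOW(B) ⊇ FOLLOW(S) ⊇ {$}; new: +{$}
  FOLLOW[S]={$}  FOLLOW[A]={$,b}  FOLLOW[B]={$}
iter 2: (stable)
  FOLLOW[S]={$}  FOLLOW[A]={$,b}  FOLLOW[B]={$}

FOLLOW(A) = ["$", "b"]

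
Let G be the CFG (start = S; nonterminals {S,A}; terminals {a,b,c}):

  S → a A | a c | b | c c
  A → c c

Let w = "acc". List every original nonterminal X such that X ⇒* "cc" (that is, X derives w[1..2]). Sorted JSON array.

CNF form of G:
  S -> T0 T0 | T1 A | T1 T0 | b
  A -> T0 T0
  T0 -> c
  T1 -> a

Fill CYK table bottom-up, restricted to cells inside w[1..2]:
  cell(1,1) c: {T0}  orig:{}
  cell(2,2) c: {T0}  orig:{}
  cell(1,2) cc: {A,S}

Original NTs in T[1,2] deriving "cc": ["A", "S"]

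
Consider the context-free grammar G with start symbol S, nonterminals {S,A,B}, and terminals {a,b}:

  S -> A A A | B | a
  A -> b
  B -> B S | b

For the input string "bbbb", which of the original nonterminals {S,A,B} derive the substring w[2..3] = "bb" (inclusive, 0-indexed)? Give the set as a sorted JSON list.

CNF form of G:
  S -> A X0 | B S | a | b
  A -> b
  B -> B S | b
  X0 -> A A

CYK fill, restricted to cells inside w[2..3]:
  [2..2]={A,B,S}  "b"
  [3..3]={A,B,S}  "b"
  [2..3]={B,S,X0}  "bb"  orig:{B,S}

Original NTs in T[2,3] deriving "bb": ["B", "S"]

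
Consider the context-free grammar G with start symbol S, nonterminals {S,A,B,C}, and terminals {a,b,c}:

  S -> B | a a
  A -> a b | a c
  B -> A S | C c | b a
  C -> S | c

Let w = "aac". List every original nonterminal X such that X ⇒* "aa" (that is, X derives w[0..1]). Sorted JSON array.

CNF form of G:
  S -> A S | C T2 | T0 T0 | T1 T0
  A -> T0 T1 | T0 T2
  B -> A S | C T2 | T1 T0
  C -> A S | C T2 | T0 T0 | T1 T0 | c
  T0 -> a
  T1 -> b
  T2 -> c

CYK table (by increasing span) — only the sub-triangle for w[0..1]:
  cell(0,0) a: {T0}  orig:{}
  cell(1,1) a: {T0}  orig:{}
  cell(0,1) aa: {C,S}

Original NTs in T[0,1] deriving "aa": ["C", "S"]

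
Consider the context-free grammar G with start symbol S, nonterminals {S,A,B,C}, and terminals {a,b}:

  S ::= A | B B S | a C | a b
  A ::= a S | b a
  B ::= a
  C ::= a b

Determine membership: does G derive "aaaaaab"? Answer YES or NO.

Convert to CNF:
  S -> B X2 | T0 C | T0 S | T0 T1 | T1 T0
  A -> T0 S | T1 T0
  B -> a
  C -> T0 T1
  T0 -> a
  T1 -> b
  X2 -> B S

CYK table (by increasing span):
  T[0,0] 'a' = {B,T0}  orig:{B}
  T[1,1] 'a' = {B,T0}  orig:{B}
  T[2,2] 'a' = {B,T0}  orig:{B}
  T[3,3] 'a' = {B,T0}  orig:{B}
  T[4,4] 'a' = {B,T0}  orig:{B}
  T[5,5] 'a' = {B,T0}  orig:{B}
  T[6,6] 'b' = {T1}  orig:{}
  T[0,1] 'aa' = ∅
  T[1,2] 'aa' = ∅
  T[2,3] 'aa' = ∅
  T[3,4] 'aa' = ∅
  T[4,5] 'aa' = ∅
  T[5,6] 'ab' = {C,S}
  T[0,2] 'aaa' = ∅
  T[1,3] 'aaa' = ∅
  T[2,4] 'aaa' = ∅
  T[3,5] 'aaa' = ∅
  T[4,6] 'aab' = {A,S,X2}  orig:{A,S}
  T[0,3] 'aaaa' = ∅
  T[1,4] 'aaaa' = ∅
  T[2,5] 'aaaa' = ∅
  T[3,6] 'aaab' = {A,S,X2}  orig:{A,S}
  T[0,4] 'aaaaa' = ∅
  T[1,5] 'aaaaa' = ∅
  T[2,6] 'aaaab' = {A,S,X2}  orig:{A,S}
  T[0,5] 'aaaaaa' = ∅
  T[1,6] 'aaaaab' = {A,S,X2}  orig:{A,S}
  T[0,6] 'aaaaaab' = {A,S,X2}  orig:{A,S}

S ∈ T[0,6] ⇒ YES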